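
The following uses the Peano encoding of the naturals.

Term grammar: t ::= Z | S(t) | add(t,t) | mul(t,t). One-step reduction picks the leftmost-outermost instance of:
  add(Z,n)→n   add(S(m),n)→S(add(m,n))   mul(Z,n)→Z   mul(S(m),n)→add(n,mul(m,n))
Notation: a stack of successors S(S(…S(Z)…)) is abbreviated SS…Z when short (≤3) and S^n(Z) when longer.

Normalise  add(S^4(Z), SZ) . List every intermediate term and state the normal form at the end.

Answer: normal form = S^5(Z)  (in 5 steps)

Derivation:
  start: add(S^4(Z), SZ)
  [1] S(add(SSSZ, SZ))
  [2] S(S(add(SSZ, SZ)))
  [3] S(S(S(add(SZ, SZ))))
  [4] S(S(S(S(add(Z, SZ)))))
  [5] S^5(Z)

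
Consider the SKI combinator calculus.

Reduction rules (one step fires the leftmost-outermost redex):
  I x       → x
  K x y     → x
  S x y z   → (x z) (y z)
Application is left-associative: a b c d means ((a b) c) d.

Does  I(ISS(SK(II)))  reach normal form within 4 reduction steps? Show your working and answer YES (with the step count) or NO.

  start: I(ISS(SK(II)))
  →1  ISS(SK(II))
  →2  SS(SK(II))
  →3  SS(SKI)

Answer: YES — reaches normal form SS(SKI) in 3 ≤ 4 steps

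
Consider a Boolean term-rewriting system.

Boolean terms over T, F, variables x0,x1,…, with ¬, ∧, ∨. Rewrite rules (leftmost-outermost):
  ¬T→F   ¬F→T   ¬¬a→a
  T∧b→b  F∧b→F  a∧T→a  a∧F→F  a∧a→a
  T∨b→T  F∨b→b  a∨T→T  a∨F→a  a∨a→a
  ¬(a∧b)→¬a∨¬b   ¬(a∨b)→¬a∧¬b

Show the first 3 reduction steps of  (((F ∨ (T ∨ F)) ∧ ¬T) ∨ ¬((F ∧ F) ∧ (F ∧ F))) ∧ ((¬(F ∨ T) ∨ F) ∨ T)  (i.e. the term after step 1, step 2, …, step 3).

  start: (((F ∨ (T ∨ F)) ∧ ¬T) ∨ ¬((F ∧ F) ∧ (F ∧ F))) ∧ ((¬(F ∨ T) ∨ F) ∨ T)
  [1] (((T ∨ F) ∧ ¬T) ∨ ¬((F ∧ F) ∧ (F ∧ F))) ∧ ((¬(F ∨ T) ∨ F) ∨ T)
  [2] ((T ∧ ¬T) ∨ ¬((F ∧ F) ∧ (F ∧ F))) ∧ ((¬(F ∨ T) ∨ F) ∨ T)
  [3] (¬T ∨ ¬((F ∧ F) ∧ (F ∧ F))) ∧ ((¬(F ∨ T) ∨ F) ∨ T)

Answer: after 3 steps: (¬T ∨ ¬((F ∧ F) ∧ (F ∧ F))) ∧ ((¬(F ∨ T) ∨ F) ∨ T)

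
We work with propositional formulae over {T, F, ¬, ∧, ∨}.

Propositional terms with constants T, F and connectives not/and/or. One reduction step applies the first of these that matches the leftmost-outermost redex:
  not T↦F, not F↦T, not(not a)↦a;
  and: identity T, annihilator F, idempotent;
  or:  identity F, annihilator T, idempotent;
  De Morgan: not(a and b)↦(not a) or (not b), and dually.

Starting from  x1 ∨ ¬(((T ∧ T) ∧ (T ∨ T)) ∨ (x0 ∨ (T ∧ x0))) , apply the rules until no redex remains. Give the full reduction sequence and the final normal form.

  start: x1 ∨ ¬(((T ∧ T) ∧ (T ∨ T)) ∨ (x0 ∨ (T ∧ x0)))
  step 1: x1 ∨ (¬((T ∧ T) ∧ (T ∨ T)) ∧ ¬(x0 ∨ (T ∧ x0)))
  step 2: x1 ∨ ((¬(T ∧ T) ∨ ¬(T ∨ T)) ∧ ¬(x0 ∨ (T ∧ x0)))
  step 3: x1 ∨ (((¬T ∨ ¬T) ∨ ¬(T ∨ T)) ∧ ¬(x0 ∨ (T ∧ x0)))
  step 4: x1 ∨ ((¬T ∨ ¬(T ∨ T)) ∧ ¬(x0 ∨ (T ∧ x0)))
  step 5: x1 ∨ ((F ∨ ¬(T ∨ T)) ∧ ¬(x0 ∨ (T ∧ x0)))
  step 6: x1 ∨ (¬(T ∨ T) ∧ ¬(x0 ∨ (T ∧ x0)))
  step 7: x1 ∨ ((¬T ∧ ¬T) ∧ ¬(x0 ∨ (T ∧ x0)))
  step 8: x1 ∨ (¬T ∧ ¬(x0 ∨ (T ∧ x0)))
  step 9: x1 ∨ (F ∧ ¬(x0 ∨ (T ∧ x0)))
  step 10: x1 ∨ F
  step 11: x1

Answer: normal form = x1  (in 11 steps)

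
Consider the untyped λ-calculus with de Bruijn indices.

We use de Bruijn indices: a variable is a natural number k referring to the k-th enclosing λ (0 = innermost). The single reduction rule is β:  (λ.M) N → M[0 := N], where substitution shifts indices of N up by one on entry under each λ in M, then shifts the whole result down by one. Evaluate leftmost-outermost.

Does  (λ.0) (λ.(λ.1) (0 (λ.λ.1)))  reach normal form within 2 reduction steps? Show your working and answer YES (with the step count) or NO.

Answer: YES — reaches normal form λ.0 in 2 ≤ 2 steps

Derivation:
  start: (λ.0) (λ.(λ.1) (0 (λ.λ.1)))
  →1  λ.(λ.1) (0 (λ.λ.1))
  →2  λ.0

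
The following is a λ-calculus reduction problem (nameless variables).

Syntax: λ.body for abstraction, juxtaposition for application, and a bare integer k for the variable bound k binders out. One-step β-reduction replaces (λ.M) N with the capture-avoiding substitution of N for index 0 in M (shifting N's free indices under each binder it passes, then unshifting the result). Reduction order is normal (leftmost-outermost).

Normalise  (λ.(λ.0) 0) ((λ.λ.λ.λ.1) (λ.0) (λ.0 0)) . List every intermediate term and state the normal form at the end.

Answer: normal form = λ.λ.1  (in 4 steps)

Reduction:
  start: (λ.(λ.0) 0) ((λ.λ.λ.λ.1) (λ.0) (λ.0 0))
  [1] (λ.0) ((λ.λ.λ.λ.1) (λ.0) (λ.0 0))
  [2] (λ.λ.λ.λ.1) (λ.0) (λ.0 0)
  [3] (λ.λ.λ.1) (λ.0 0)
  [4] λ.λ.1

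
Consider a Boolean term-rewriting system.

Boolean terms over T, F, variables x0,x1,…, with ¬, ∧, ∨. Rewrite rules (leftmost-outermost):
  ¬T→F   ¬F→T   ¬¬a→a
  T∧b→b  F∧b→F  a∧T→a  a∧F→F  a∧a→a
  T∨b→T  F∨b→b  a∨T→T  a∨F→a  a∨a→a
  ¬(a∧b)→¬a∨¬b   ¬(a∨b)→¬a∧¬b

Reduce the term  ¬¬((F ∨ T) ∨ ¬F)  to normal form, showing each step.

Answer: normal form = T  (in 3 steps)

Reduction:
  start: ¬¬((F ∨ T) ∨ ¬F)
  step 1: (F ∨ T) ∨ ¬F
  step 2: T ∨ ¬F
  step 3: T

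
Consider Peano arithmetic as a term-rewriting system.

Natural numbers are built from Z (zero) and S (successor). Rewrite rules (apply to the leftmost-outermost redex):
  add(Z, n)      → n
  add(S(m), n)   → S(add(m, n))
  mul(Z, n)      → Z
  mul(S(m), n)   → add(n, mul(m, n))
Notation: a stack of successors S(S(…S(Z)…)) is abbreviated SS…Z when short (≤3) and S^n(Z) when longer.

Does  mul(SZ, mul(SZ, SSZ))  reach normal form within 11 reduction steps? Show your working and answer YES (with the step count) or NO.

  start: mul(SZ, mul(SZ, SSZ))
  step 1: add(mul(SZ, SSZ), mul(Z, mul(SZ, SSZ)))
  step 2: add(add(SSZ, mul(Z, SSZ)), mul(Z, mul(SZ, SSZ)))
  step 3: add(S(add(SZ, mul(Z, SSZ))), mul(Z, mul(SZ, SSZ)))
  step 4: S(add(add(SZ, mul(Z, SSZ)), mul(Z, mul(SZ, SSZ))))
  step 5: S(add(S(add(Z, mul(Z, SSZ))), mul(Z, mul(SZ, SSZ))))
  step 6: S(S(add(add(Z, mul(Z, SSZ)), mul(Z, mul(SZ, SSZ)))))
  step 7: S(S(add(mul(Z, SSZ), mul(Z, mul(SZ, SSZ)))))
  step 8: S(S(add(Z, mul(Z, mul(SZ, SSZ)))))
  step 9: S(S(mul(Z, mul(SZ, SSZ))))
  step 10: SSZ

Answer: YES — reaches normal form SSZ in 10 ≤ 11 steps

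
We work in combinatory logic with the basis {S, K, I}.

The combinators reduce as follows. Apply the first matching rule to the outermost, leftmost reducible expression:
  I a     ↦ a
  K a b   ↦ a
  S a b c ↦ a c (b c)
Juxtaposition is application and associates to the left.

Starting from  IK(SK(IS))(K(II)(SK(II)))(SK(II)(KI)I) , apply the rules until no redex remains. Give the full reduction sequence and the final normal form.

Answer: normal form = I  (in 7 steps)

Working:
  start: IK(SK(IS))(K(II)(SK(II)))(SK(II)(KI)I)
  step 1: K(SK(IS))(K(II)(SK(II)))(SK(II)(KI)I)
  step 2: SK(IS)(SK(II)(KI)I)
  step 3: K(SK(II)(KI)I)(IS(SK(II)(KI)I))
  step 4: SK(II)(KI)I
  step 5: K(KI)(II(KI))I
  step 6: KII
  step 7: I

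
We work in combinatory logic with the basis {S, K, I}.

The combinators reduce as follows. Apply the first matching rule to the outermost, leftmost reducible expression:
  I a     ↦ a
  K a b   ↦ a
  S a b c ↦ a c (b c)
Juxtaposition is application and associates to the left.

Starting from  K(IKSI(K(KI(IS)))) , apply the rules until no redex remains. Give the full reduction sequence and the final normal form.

  start: K(IKSI(K(KI(IS))))
  [1] K(KSI(K(KI(IS))))
  [2] K(S(K(KI(IS))))
  [3] K(S(KI))

Answer: normal form = K(S(KI))  (in 3 steps)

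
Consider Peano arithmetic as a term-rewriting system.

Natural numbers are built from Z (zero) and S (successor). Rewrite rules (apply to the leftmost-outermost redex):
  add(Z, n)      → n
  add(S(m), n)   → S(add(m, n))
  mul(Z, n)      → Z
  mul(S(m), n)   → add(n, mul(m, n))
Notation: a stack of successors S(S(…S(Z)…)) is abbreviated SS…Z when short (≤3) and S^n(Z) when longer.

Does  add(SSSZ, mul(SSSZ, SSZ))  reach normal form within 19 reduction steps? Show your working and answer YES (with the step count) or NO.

Answer: YES — reaches normal form S^9(Z) in 17 ≤ 19 steps

Derivation:
  start: add(SSSZ, mul(SSSZ, SSZ))
  step 1: S(add(SSZ, mul(SSSZ, SSZ)))
  step 2: S(S(add(SZ, mul(SSSZ, SSZ))))
  step 3: S(S(S(add(Z, mul(SSSZ, SSZ)))))
  step 4: S(S(S(mul(SSSZ, SSZ))))
  step 5: S(S(S(add(SSZ, mul(SSZ, SSZ)))))
  step 6: S(S(S(S(add(SZ, mul(SSZ, SSZ))))))
  step 7: S(S(S(S(S(add(Z, mul(SSZ, SSZ)))))))
  step 8: S(S(S(S(S(mul(SSZ, SSZ))))))
  step 9: S(S(S(S(S(add(SSZ, mul(SZ, SSZ)))))))
  step 10: S(S(S(S(S(S(add(SZ, mul(SZ, SSZ))))))))
  step 11: S(S(S(S(S(S(S(add(Z, mul(SZ, SSZ)))))))))
  step 12: S(S(S(S(S(S(S(mul(SZ, SSZ))))))))
  step 13: S(S(S(S(S(S(S(add(SSZ, mul(Z, SSZ)))))))))
  step 14: S(S(S(S(S(S(S(S(add(SZ, mul(Z, SSZ))))))))))
  step 15: S(S(S(S(S(S(S(S(S(add(Z, mul(Z, SSZ)))))))))))
  step 16: S(S(S(S(S(S(S(S(S(mul(Z, SSZ))))))))))
  step 17: S^9(Z)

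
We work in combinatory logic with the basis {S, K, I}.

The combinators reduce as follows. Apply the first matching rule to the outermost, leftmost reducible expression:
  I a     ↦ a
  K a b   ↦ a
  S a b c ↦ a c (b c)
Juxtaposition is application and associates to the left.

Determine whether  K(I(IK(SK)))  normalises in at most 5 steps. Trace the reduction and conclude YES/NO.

  start: K(I(IK(SK)))
  →1  K(IK(SK))
  →2  K(K(SK))

Answer: YES — reaches normal form K(K(SK)) in 2 ≤ 5 steps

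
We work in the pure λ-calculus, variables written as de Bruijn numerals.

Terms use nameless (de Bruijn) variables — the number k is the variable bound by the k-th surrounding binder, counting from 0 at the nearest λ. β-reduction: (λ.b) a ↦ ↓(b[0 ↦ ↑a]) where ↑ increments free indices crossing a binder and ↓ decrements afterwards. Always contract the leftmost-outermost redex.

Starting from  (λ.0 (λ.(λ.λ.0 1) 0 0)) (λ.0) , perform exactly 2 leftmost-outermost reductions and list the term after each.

Answer: after 2 steps: λ.(λ.λ.0 1) 0 0

Working:
  start: (λ.0 (λ.(λ.λ.0 1) 0 0)) (λ.0)
  →1  (λ.0) (λ.(λ.λ.0 1) 0 0)
  →2  λ.(λ.λ.0 1) 0 0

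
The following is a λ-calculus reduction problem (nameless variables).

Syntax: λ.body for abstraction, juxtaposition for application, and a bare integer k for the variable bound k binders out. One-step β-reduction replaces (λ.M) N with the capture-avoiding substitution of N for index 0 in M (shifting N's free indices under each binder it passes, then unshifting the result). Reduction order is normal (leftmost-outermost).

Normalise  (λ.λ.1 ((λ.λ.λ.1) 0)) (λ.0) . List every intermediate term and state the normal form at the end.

Answer: normal form = λ.λ.λ.1  (in 3 steps)

Reduction:
  start: (λ.λ.1 ((λ.λ.λ.1) 0)) (λ.0)
  step 1: λ.(λ.0) ((λ.λ.λ.1) 0)
  step 2: λ.(λ.λ.λ.1) 0
  step 3: λ.λ.λ.1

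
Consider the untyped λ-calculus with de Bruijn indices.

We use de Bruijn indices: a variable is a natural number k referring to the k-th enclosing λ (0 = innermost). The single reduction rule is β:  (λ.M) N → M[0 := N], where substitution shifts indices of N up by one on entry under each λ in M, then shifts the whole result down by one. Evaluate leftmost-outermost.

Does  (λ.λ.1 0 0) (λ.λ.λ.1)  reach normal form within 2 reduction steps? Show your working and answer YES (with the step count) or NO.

  start: (λ.λ.1 0 0) (λ.λ.λ.1)
  step 1: λ.(λ.λ.λ.1) 0 0
  step 2: λ.(λ.λ.1) 0

Answer: NO — after 2 steps the term is λ.(λ.λ.1) 0, not yet normal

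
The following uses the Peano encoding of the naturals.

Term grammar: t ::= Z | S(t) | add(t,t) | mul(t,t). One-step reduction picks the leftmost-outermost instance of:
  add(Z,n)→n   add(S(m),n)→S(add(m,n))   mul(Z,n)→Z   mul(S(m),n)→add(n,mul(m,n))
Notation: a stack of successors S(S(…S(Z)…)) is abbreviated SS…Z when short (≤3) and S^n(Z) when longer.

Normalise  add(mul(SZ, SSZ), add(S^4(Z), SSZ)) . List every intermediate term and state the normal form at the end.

  start: add(mul(SZ, SSZ), add(S^4(Z), SSZ))
  step 1: add(add(SSZ, mul(Z, SSZ)), add(S^4(Z), SSZ))
  step 2: add(S(add(SZ, mul(Z, SSZ))), add(S^4(Z), SSZ))
  step 3: S(add(add(SZ, mul(Z, SSZ)), add(S^4(Z), SSZ)))
  step 4: S(add(S(add(Z, mul(Z, SSZ))), add(S^4(Z), SSZ)))
  step 5: S(S(add(add(Z, mul(Z, SSZ)), add(S^4(Z), SSZ))))
  step 6: S(S(add(mul(Z, SSZ), add(S^4(Z), SSZ))))
  step 7: S(S(add(Z, add(S^4(Z), SSZ))))
  step 8: S(S(add(S^4(Z), SSZ)))
  step 9: S(S(S(add(SSSZ, SSZ))))
  step 10: S(S(S(S(add(SSZ, SSZ)))))
  step 11: S(S(S(S(S(add(SZ, SSZ))))))
  step 12: S(S(S(S(S(S(add(Z, SSZ)))))))
  step 13: S^8(Z)

Answer: normal form = S^8(Z)  (in 13 steps)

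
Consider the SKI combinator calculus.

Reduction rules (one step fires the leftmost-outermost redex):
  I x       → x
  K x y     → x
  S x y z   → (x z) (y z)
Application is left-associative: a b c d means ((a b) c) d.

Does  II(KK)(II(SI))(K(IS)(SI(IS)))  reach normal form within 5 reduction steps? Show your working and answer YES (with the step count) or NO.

Answer: YES — reaches normal form KS in 5 ≤ 5 steps

Reduction:
  start: II(KK)(II(SI))(K(IS)(SI(IS)))
  [1] I(KK)(II(SI))(K(IS)(SI(IS)))
  [2] KK(II(SI))(K(IS)(SI(IS)))
  [3] K(K(IS)(SI(IS)))
  [4] K(IS)
  [5] KS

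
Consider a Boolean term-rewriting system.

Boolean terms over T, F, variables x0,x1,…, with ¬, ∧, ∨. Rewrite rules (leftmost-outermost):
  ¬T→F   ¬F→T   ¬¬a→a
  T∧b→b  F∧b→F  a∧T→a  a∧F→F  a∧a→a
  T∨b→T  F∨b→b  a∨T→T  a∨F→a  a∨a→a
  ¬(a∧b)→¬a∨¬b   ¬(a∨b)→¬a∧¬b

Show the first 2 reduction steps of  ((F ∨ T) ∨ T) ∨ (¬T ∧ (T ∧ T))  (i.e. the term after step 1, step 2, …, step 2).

Answer: after 2 steps: T

Derivation:
  start: ((F ∨ T) ∨ T) ∨ (¬T ∧ (T ∧ T))
  step 1: T ∨ (¬T ∧ (T ∧ T))
  step 2: T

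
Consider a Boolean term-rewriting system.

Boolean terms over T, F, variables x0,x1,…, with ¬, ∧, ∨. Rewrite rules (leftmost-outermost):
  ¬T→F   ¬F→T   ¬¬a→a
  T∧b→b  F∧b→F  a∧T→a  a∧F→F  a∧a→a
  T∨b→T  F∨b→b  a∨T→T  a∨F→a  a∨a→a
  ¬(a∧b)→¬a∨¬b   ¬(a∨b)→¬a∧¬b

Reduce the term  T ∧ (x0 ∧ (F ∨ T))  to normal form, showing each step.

  start: T ∧ (x0 ∧ (F ∨ T))
  [1] x0 ∧ (F ∨ T)
  [2] x0 ∧ T
  [3] x0

Answer: normal form = x0  (in 3 steps)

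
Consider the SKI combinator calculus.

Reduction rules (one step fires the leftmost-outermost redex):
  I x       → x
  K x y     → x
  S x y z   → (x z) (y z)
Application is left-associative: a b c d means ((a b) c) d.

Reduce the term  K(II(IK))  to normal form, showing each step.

  start: K(II(IK))
  step 1: K(I(IK))
  step 2: K(IK)
  step 3: KK

Answer: normal form = KK  (in 3 steps)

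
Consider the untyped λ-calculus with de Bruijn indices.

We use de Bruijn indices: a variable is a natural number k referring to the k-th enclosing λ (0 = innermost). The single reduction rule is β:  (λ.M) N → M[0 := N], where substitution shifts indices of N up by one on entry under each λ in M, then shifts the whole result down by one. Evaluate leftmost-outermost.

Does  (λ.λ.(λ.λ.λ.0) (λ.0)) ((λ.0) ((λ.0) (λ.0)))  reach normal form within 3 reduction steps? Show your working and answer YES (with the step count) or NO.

Answer: YES — reaches normal form λ.λ.λ.0 in 2 ≤ 3 steps

Derivation:
  start: (λ.λ.(λ.λ.λ.0) (λ.0)) ((λ.0) ((λ.0) (λ.0)))
  →1  λ.(λ.λ.λ.0) (λ.0)
  →2  λ.λ.λ.0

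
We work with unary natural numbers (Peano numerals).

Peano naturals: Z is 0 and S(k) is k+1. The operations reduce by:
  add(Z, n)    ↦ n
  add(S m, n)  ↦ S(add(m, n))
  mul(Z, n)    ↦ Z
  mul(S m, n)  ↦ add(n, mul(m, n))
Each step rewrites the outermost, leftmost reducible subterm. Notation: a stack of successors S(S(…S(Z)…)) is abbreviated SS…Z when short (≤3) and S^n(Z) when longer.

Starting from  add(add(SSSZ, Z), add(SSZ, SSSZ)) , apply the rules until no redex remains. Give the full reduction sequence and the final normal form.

Answer: normal form = S^8(Z)  (in 11 steps)

Working:
  start: add(add(SSSZ, Z), add(SSZ, SSSZ))
  step 1: add(S(add(SSZ, Z)), add(SSZ, SSSZ))
  step 2: S(add(add(SSZ, Z), add(SSZ, SSSZ)))
  step 3: S(add(S(add(SZ, Z)), add(SSZ, SSSZ)))
  step 4: S(S(add(add(SZ, Z), add(SSZ, SSSZ))))
  step 5: S(S(add(S(add(Z, Z)), add(SSZ, SSSZ))))
  step 6: S(S(S(add(add(Z, Z), add(SSZ, SSSZ)))))
  step 7: S(S(S(add(Z, add(SSZ, SSSZ)))))
  step 8: S(S(S(add(SSZ, SSSZ))))
  step 9: S(S(S(S(add(SZ, SSSZ)))))
  step 10: S(S(S(S(S(add(Z, SSSZ))))))
  step 11: S^8(Z)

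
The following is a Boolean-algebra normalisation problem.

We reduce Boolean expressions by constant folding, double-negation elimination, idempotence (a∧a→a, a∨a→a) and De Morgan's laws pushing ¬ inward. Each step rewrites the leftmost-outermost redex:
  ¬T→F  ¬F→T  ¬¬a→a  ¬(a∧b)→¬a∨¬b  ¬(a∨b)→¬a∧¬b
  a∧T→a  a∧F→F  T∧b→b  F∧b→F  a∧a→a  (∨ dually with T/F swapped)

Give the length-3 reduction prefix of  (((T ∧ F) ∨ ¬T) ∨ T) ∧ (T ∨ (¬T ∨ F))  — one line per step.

  start: (((T ∧ F) ∨ ¬T) ∨ T) ∧ (T ∨ (¬T ∨ F))
  [1] T ∧ (T ∨ (¬T ∨ F))
  [2] T ∨ (¬T ∨ F)
  [3] T

Answer: after 3 steps: T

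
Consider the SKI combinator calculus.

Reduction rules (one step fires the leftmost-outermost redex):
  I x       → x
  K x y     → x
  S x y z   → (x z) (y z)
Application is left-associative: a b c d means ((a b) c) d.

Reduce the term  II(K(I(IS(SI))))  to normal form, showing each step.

  start: II(K(I(IS(SI))))
  →1  I(K(I(IS(SI))))
  →2  K(I(IS(SI)))
  →3  K(IS(SI))
  →4  K(S(SI))

Answer: normal form = K(S(SI))  (in 4 steps)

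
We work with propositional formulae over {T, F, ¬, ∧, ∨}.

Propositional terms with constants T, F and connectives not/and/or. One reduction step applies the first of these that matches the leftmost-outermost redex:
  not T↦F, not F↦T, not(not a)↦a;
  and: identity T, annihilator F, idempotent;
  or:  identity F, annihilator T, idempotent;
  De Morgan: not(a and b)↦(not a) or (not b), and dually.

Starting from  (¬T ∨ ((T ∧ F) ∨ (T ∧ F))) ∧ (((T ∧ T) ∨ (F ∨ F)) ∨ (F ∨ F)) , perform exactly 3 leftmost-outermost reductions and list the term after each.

Answer: after 3 steps: (T ∧ F) ∧ (((T ∧ T) ∨ (F ∨ F)) ∨ (F ∨ F))

Working:
  start: (¬T ∨ ((T ∧ F) ∨ (T ∧ F))) ∧ (((T ∧ T) ∨ (F ∨ F)) ∨ (F ∨ F))
  [1] (F ∨ ((T ∧ F) ∨ (T ∧ F))) ∧ (((T ∧ T) ∨ (F ∨ F)) ∨ (F ∨ F))
  [2] ((T ∧ F) ∨ (T ∧ F)) ∧ (((T ∧ T) ∨ (F ∨ F)) ∨ (F ∨ F))
  [3] (T ∧ F) ∧ (((T ∧ T) ∨ (F ∨ F)) ∨ (F ∨ F))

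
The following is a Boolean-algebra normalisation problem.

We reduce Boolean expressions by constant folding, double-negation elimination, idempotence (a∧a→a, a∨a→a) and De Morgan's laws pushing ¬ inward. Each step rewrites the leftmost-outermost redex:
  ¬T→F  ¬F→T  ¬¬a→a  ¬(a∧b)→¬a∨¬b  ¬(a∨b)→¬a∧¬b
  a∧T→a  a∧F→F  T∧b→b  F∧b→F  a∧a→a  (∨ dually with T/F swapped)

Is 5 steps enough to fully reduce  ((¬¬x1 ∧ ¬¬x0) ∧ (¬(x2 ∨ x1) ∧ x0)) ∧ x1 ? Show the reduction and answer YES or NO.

Answer: YES — reaches normal form ((x1 ∧ x0) ∧ ((¬x2 ∧ ¬x1) ∧ x0)) ∧ x1 in 3 ≤ 5 steps

Derivation:
  start: ((¬¬x1 ∧ ¬¬x0) ∧ (¬(x2 ∨ x1) ∧ x0)) ∧ x1
  step 1: ((x1 ∧ ¬¬x0) ∧ (¬(x2 ∨ x1) ∧ x0)) ∧ x1
  step 2: ((x1 ∧ x0) ∧ (¬(x2 ∨ x1) ∧ x0)) ∧ x1
  step 3: ((x1 ∧ x0) ∧ ((¬x2 ∧ ¬x1) ∧ x0)) ∧ x1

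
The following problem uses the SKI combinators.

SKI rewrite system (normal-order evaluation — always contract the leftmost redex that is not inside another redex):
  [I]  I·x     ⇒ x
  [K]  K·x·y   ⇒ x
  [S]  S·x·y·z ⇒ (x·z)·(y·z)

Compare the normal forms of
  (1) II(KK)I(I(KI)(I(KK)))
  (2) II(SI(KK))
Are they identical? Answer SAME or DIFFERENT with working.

Answer: DIFFERENT — A ⇓ KI, B ⇓ SI(KK)

Working:
Term A:
  start: II(KK)I(I(KI)(I(KK)))
  [1] I(KK)I(I(KI)(I(KK)))
  [2] KKI(I(KI)(I(KK)))
  [3] K(I(KI)(I(KK)))
  [4] K(KI(I(KK)))
  [5] KI

Term B:
  start: II(SI(KK))
  [1] I(SI(KK))
  [2] SI(KK)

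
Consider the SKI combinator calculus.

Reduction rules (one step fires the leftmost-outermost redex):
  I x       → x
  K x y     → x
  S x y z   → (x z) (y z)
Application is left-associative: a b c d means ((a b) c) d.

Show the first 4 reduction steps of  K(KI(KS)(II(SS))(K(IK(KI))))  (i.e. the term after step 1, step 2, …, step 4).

  start: K(KI(KS)(II(SS))(K(IK(KI))))
  →1  K(I(II(SS))(K(IK(KI))))
  →2  K(II(SS)(K(IK(KI))))
  →3  K(I(SS)(K(IK(KI))))
  →4  K(SS(K(IK(KI))))

Answer: after 4 steps: K(SS(K(IK(KI))))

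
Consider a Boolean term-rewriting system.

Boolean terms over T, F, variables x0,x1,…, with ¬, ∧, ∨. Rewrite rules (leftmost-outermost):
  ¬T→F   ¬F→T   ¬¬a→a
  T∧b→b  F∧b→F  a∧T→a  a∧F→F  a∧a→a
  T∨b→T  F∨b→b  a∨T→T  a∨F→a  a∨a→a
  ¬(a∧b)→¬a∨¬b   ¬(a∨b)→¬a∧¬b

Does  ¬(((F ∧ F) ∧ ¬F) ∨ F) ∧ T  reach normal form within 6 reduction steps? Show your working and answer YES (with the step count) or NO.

  start: ¬(((F ∧ F) ∧ ¬F) ∨ F) ∧ T
  [1] ¬(((F ∧ F) ∧ ¬F) ∨ F)
  [2] ¬((F ∧ F) ∧ ¬F) ∧ ¬F
  [3] (¬(F ∧ F) ∨ ¬¬F) ∧ ¬F
  [4] ((¬F ∨ ¬F) ∨ ¬¬F) ∧ ¬F
  [5] (¬F ∨ ¬¬F) ∧ ¬F
  [6] (T ∨ ¬¬F) ∧ ¬F

Answer: NO — after 6 steps the term is (T ∨ ¬¬F) ∧ ¬F, not yet normal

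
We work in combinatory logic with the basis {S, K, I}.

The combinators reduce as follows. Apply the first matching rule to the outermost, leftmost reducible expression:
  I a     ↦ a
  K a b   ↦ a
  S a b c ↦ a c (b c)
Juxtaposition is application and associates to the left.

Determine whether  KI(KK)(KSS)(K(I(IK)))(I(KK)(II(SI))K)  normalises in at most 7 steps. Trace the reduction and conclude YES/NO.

Answer: YES — reaches normal form S(KK)(KK) in 7 ≤ 7 steps

Working:
  start: KI(KK)(KSS)(K(I(IK)))(I(KK)(II(SI))K)
  [1] I(KSS)(K(I(IK)))(I(KK)(II(SI))K)
  [2] KSS(K(I(IK)))(I(KK)(II(SI))K)
  [3] S(K(I(IK)))(I(KK)(II(SI))K)
  [4] S(K(IK))(I(KK)(II(SI))K)
  [5] S(KK)(I(KK)(II(SI))K)
  [6] S(KK)(KK(II(SI))K)
  [7] S(KK)(KK)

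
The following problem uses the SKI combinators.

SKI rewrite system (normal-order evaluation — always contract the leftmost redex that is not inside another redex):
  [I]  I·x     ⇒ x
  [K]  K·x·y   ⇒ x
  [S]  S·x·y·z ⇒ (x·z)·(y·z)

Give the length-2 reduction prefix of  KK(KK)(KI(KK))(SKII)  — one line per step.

  start: KK(KK)(KI(KK))(SKII)
  [1] K(KI(KK))(SKII)
  [2] KI(KK)

Answer: after 2 steps: KI(KK)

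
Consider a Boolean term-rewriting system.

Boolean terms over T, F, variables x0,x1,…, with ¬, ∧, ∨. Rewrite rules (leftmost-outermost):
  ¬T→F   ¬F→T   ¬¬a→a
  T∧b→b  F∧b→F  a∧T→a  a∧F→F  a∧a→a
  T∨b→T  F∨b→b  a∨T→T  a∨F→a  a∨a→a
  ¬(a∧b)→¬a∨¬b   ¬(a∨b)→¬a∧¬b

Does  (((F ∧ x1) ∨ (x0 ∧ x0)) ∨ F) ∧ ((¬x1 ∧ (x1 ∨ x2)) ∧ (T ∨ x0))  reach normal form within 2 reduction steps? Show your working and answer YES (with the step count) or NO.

Answer: NO — after 2 steps the term is (F ∨ (x0 ∧ x0)) ∧ ((¬x1 ∧ (x1 ∨ x2)) ∧ (T ∨ x0)), not yet normal

Derivation:
  start: (((F ∧ x1) ∨ (x0 ∧ x0)) ∨ F) ∧ ((¬x1 ∧ (x1 ∨ x2)) ∧ (T ∨ x0))
  step 1: ((F ∧ x1) ∨ (x0 ∧ x0)) ∧ ((¬x1 ∧ (x1 ∨ x2)) ∧ (T ∨ x0))
  step 2: (F ∨ (x0 ∧ x0)) ∧ ((¬x1 ∧ (x1 ∨ x2)) ∧ (T ∨ x0))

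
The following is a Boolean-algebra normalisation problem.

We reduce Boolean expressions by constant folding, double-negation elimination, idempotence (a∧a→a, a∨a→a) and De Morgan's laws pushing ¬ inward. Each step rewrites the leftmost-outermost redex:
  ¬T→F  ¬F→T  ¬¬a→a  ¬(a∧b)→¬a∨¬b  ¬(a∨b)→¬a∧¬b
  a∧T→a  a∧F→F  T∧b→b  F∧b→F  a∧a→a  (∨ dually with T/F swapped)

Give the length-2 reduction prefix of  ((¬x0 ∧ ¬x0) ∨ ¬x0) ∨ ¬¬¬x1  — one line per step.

Answer: after 2 steps: ¬x0 ∨ ¬¬¬x1

Working:
  start: ((¬x0 ∧ ¬x0) ∨ ¬x0) ∨ ¬¬¬x1
  →1  (¬x0 ∨ ¬x0) ∨ ¬¬¬x1
  →2  ¬x0 ∨ ¬¬¬x1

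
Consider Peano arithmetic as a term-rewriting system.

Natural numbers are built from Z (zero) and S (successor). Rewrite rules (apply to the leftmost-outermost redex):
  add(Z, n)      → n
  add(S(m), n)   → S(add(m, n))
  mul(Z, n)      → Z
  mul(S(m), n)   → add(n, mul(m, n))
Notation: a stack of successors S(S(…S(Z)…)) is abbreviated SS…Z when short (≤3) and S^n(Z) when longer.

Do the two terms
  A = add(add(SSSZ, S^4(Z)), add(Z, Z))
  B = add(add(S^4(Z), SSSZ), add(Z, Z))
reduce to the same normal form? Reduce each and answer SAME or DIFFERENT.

Term A:
  start: add(add(SSSZ, S^4(Z)), add(Z, Z))
  [1] add(S(add(SSZ, S^4(Z))), add(Z, Z))
  [2] S(add(add(SSZ, S^4(Z)), add(Z, Z)))
  [3] S(add(S(add(SZ, S^4(Z))), add(Z, Z)))
  [4] S(S(add(add(SZ, S^4(Z)), add(Z, Z))))
  [5] S(S(add(S(add(Z, S^4(Z))), add(Z, Z))))
  [6] S(S(S(add(add(Z, S^4(Z)), add(Z, Z)))))
  [7] S(S(S(add(S^4(Z), add(Z, Z)))))
  [8] S(S(S(S(add(SSSZ, add(Z, Z))))))
  [9] S(S(S(S(S(add(SSZ, add(Z, Z)))))))
  [10] S(S(S(S(S(S(add(SZ, add(Z, Z))))))))
  [11] S(S(S(S(S(S(S(add(Z, add(Z, Z)))))))))
  [12] S(S(S(S(S(S(S(add(Z, Z))))))))
  [13] S^7(Z)

Term B:
  start: add(add(S^4(Z), SSSZ), add(Z, Z))
  [1] add(S(add(SSSZ, SSSZ)), add(Z, Z))
  [2] S(add(add(SSSZ, SSSZ), add(Z, Z)))
  [3] S(add(S(add(SSZ, SSSZ)), add(Z, Z)))
  [4] S(S(add(add(SSZ, SSSZ), add(Z, Z))))
  [5] S(S(add(S(add(SZ, SSSZ)), add(Z, Z))))
  [6] S(S(S(add(add(SZ, SSSZ), add(Z, Z)))))
  [7] S(S(S(add(S(add(Z, SSSZ)), add(Z, Z)))))
  [8] S(S(S(S(add(add(Z, SSSZ), add(Z, Z))))))
  [9] S(S(S(S(add(SSSZ, add(Z, Z))))))
  [10] S(S(S(S(S(add(SSZ, add(Z, Z)))))))
  [11] S(S(S(S(S(S(add(SZ, add(Z, Z))))))))
  [12] S(S(S(S(S(S(S(add(Z, add(Z, Z)))))))))
  [13] S(S(S(S(S(S(S(add(Z, Z))))))))
  [14] S^7(Z)

Answer: SAME — A ⇓ S^7(Z), B ⇓ S^7(Z)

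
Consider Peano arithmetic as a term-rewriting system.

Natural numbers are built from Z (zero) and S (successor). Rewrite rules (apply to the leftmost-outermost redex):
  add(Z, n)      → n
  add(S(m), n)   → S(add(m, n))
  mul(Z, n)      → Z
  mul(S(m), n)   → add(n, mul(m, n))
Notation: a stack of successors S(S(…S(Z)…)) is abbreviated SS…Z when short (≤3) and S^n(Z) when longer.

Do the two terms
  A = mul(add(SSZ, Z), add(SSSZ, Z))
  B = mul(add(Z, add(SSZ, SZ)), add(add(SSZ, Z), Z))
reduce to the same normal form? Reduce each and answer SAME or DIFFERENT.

Answer: SAME — A ⇓ S^6(Z), B ⇓ S^6(Z)

Working:
Term A:
  start: mul(add(SSZ, Z), add(SSSZ, Z))
  →1  mul(S(add(SZ, Z)), add(SSSZ, Z))
  →2  add(add(SSSZ, Z), mul(add(SZ, Z), add(SSSZ, Z)))
  →3  add(S(add(SSZ, Z)), mul(add(SZ, Z), add(SSSZ, Z)))
  →4  S(add(add(SSZ, Z), mul(add(SZ, Z), add(SSSZ, Z))))
  →5  S(add(S(add(SZ, Z)), mul(add(SZ, Z), add(SSSZ, Z))))
  →6  S(S(add(add(SZ, Z), mul(add(SZ, Z), add(SSSZ, Z)))))
  →7  S(S(add(S(add(Z, Z)), mul(add(SZ, Z), add(SSSZ, Z)))))
  →8  S(S(S(add(add(Z, Z), mul(add(SZ, Z), add(SSSZ, Z))))))
  →9  S(S(S(add(Z, mul(add(SZ, Z), add(SSSZ, Z))))))
  →10  S(S(S(mul(add(SZ, Z), add(SSSZ, Z)))))
  →11  S(S(S(mul(S(add(Z, Z)), add(SSSZ, Z)))))
  →12  S(S(S(add(add(SSSZ, Z), mul(add(Z, Z), add(SSSZ, Z))))))
  →13  S(S(S(add(S(add(SSZ, Z)), mul(add(Z, Z), add(SSSZ, Z))))))
  →14  S(S(S(S(add(add(SSZ, Z), mul(add(Z, Z), add(SSSZ, Z)))))))
  →15  S(S(S(S(add(S(add(SZ, Z)), mul(add(Z, Z), add(SSSZ, Z)))))))
  →16  S(S(S(S(S(add(add(SZ, Z), mul(add(Z, Z), add(SSSZ, Z))))))))
  →17  S(S(S(S(S(add(S(add(Z, Z)), mul(add(Z, Z), add(SSSZ, Z))))))))
  →18  S(S(S(S(S(S(add(add(Z, Z), mul(add(Z, Z), add(SSSZ, Z)))))))))
  →19  S(S(S(S(S(S(add(Z, mul(add(Z, Z), add(SSSZ, Z)))))))))
  →20  S(S(S(S(S(S(mul(add(Z, Z), add(SSSZ, Z))))))))
  →21  S(S(S(S(S(S(mul(Z, add(SSSZ, Z))))))))
  →22  S^6(Z)

Term B:
  start: mul(add(Z, add(SSZ, SZ)), add(add(SSZ, Z), Z))
  →1  mul(add(SSZ, SZ), add(add(SSZ, Z), Z))
  →2  mul(S(add(SZ, SZ)), add(add(SSZ, Z), Z))
  →3  add(add(add(SSZ, Z), Z), mul(add(SZ, SZ), add(add(SSZ, Z), Z)))
  →4  add(add(S(add(SZ, Z)), Z), mul(add(SZ, SZ), add(add(SSZ, Z), Z)))
  →5  add(S(add(add(SZ, Z), Z)), mul(add(SZ, SZ), add(add(SSZ, Z), Z)))
  →6  S(add(add(add(SZ, Z), Z), mul(add(SZ, SZ), add(add(SSZ, Z), Z))))
  →7  S(add(add(S(add(Z, Z)), Z), mul(add(SZ, SZ), add(add(SSZ, Z), Z))))
  →8  S(add(S(add(add(Z, Z), Z)), mul(add(SZ, SZ), add(add(SSZ, Z), Z))))
  →9  S(S(add(add(add(Z, Z), Z), mul(add(SZ, SZ), add(add(SSZ, Z), Z)))))
  →10  S(S(add(add(Z, Z), mul(add(SZ, SZ), add(add(SSZ, Z), Z)))))
  →11  S(S(add(Z, mul(add(SZ, SZ), add(add(SSZ, Z), Z)))))
  →12  S(S(mul(add(SZ, SZ), add(add(SSZ, Z), Z))))
  →13  S(S(mul(S(add(Z, SZ)), add(add(SSZ, Z), Z))))
  →14  S(S(add(add(add(SSZ, Z), Z), mul(add(Z, SZ), add(add(SSZ, Z), Z)))))
  →15  S(S(add(add(S(add(SZ, Z)), Z), mul(add(Z, SZ), add(add(SSZ, Z), Z)))))
  →16  S(S(add(S(add(add(SZ, Z), Z)), mul(add(Z, SZ), add(add(SSZ, Z), Z)))))
  →17  S(S(S(add(add(add(SZ, Z), Z), mul(add(Z, SZ), add(add(SSZ, Z), Z))))))
  →18  S(S(S(add(add(S(add(Z, Z)), Z), mul(add(Z, SZ), add(add(SSZ, Z), Z))))))
  →19  S(S(S(add(S(add(add(Z, Z), Z)), mul(add(Z, SZ), add(add(SSZ, Z), Z))))))
  →20  S(S(S(S(add(add(add(Z, Z), Z), mul(add(Z, SZ), add(add(SSZ, Z), Z)))))))
  →21  S(S(S(S(add(add(Z, Z), mul(add(Z, SZ), add(add(SSZ, Z), Z)))))))
  →22  S(S(S(S(add(Z, mul(add(Z, SZ), add(add(SSZ, Z), Z)))))))
  →23  S(S(S(S(mul(add(Z, SZ), add(add(SSZ, Z), Z))))))
  →24  S(S(S(S(mul(SZ, add(add(SSZ, Z), Z))))))
  →25  S(S(S(S(add(add(add(SSZ, Z), Z), mul(Z, add(add(SSZ, Z), Z)))))))
  →26  S(S(S(S(add(add(S(add(SZ, Z)), Z), mul(Z, add(add(SSZ, Z), Z)))))))
  →27  S(S(S(S(add(S(add(add(SZ, Z), Z)), mul(Z, add(add(SSZ, Z), Z)))))))
  →28  S(S(S(S(S(add(add(add(SZ, Z), Z), mul(Z, add(add(SSZ, Z), Z))))))))
  →29  S(S(S(S(S(add(add(S(add(Z, Z)), Z), mul(Z, add(add(SSZ, Z), Z))))))))
  →30  S(S(S(S(S(add(S(add(add(Z, Z), Z)), mul(Z, add(add(SSZ, Z), Z))))))))
  →31  S(S(S(S(S(S(add(add(add(Z, Z), Z), mul(Z, add(add(SSZ, Z), Z)))))))))
  →32  S(S(S(S(S(S(add(add(Z, Z), mul(Z, add(add(SSZ, Z), Z)))))))))
  →33  S(S(S(S(S(S(add(Z, mul(Z, add(add(SSZ, Z), Z)))))))))
  →34  S(S(S(S(S(S(mul(Z, add(add(SSZ, Z), Z))))))))
  →35  S^6(Z)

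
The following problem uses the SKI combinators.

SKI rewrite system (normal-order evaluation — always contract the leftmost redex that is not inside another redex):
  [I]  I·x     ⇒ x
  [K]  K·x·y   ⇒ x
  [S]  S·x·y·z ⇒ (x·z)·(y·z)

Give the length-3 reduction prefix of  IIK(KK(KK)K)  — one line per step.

Answer: after 3 steps: K(KK)

Derivation:
  start: IIK(KK(KK)K)
  step 1: IK(KK(KK)K)
  step 2: K(KK(KK)K)
  step 3: K(KK)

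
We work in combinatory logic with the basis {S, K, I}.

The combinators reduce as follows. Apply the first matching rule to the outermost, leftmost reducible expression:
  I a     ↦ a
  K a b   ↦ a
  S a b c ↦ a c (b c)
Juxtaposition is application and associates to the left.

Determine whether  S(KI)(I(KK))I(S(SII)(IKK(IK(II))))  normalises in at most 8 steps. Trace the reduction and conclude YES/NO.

Answer: YES — reaches normal form K(S(SII)K) in 7 ≤ 8 steps

Derivation:
  start: S(KI)(I(KK))I(S(SII)(IKK(IK(II))))
  →1  KII(I(KK)I)(S(SII)(IKK(IK(II))))
  →2  I(I(KK)I)(S(SII)(IKK(IK(II))))
  →3  I(KK)I(S(SII)(IKK(IK(II))))
  →4  KKI(S(SII)(IKK(IK(II))))
  →5  K(S(SII)(IKK(IK(II))))
  →6  K(S(SII)(KK(IK(II))))
  →7  K(S(SII)K)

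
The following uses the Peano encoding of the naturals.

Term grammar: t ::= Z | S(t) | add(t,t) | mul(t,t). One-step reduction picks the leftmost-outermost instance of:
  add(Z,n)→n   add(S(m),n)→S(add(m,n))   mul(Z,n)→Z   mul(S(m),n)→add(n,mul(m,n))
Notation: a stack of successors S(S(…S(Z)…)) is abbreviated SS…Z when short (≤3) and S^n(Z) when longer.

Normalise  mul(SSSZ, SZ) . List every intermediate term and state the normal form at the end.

  start: mul(SSSZ, SZ)
  step 1: add(SZ, mul(SSZ, SZ))
  step 2: S(add(Z, mul(SSZ, SZ)))
  step 3: S(mul(SSZ, SZ))
  step 4: S(add(SZ, mul(SZ, SZ)))
  step 5: S(S(add(Z, mul(SZ, SZ))))
  step 6: S(S(mul(SZ, SZ)))
  step 7: S(S(add(SZ, mul(Z, SZ))))
  step 8: S(S(S(add(Z, mul(Z, SZ)))))
  step 9: S(S(S(mul(Z, SZ))))
  step 10: SSSZ

Answer: normal form = SSSZ  (in 10 steps)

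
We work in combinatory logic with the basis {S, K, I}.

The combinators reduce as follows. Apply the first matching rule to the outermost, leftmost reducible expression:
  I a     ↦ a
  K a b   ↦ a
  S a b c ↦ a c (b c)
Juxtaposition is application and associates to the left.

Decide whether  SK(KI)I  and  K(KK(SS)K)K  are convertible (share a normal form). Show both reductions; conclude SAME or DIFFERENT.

Term A:
  start: SK(KI)I
  step 1: KI(KII)
  step 2: I

Term B:
  start: K(KK(SS)K)K
  step 1: KK(SS)K
  step 2: KK

Answer: DIFFERENT — A ⇓ I, B ⇓ KK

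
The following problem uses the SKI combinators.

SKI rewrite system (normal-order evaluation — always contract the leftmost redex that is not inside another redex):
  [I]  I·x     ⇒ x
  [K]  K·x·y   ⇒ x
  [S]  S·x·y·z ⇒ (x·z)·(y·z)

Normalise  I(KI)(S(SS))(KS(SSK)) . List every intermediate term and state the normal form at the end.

Answer: normal form = S  (in 4 steps)

Working:
  start: I(KI)(S(SS))(KS(SSK))
  [1] KI(S(SS))(KS(SSK))
  [2] I(KS(SSK))
  [3] KS(SSK)
  [4] S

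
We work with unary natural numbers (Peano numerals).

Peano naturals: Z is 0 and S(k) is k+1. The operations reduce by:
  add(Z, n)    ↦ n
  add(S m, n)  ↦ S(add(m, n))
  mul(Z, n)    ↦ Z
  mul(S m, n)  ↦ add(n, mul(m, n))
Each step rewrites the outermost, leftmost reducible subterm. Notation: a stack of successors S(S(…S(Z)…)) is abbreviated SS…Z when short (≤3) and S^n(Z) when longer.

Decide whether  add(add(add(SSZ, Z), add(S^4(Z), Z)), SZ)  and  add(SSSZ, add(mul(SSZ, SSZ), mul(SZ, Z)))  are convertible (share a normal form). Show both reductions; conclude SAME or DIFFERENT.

Answer: SAME — A ⇓ S^7(Z), B ⇓ S^7(Z)

Reduction:
Term A:
  start: add(add(add(SSZ, Z), add(S^4(Z), Z)), SZ)
  →1  add(add(S(add(SZ, Z)), add(S^4(Z), Z)), SZ)
  →2  add(S(add(add(SZ, Z), add(S^4(Z), Z))), SZ)
  →3  S(add(add(add(SZ, Z), add(S^4(Z), Z)), SZ))
  →4  S(add(add(S(add(Z, Z)), add(S^4(Z), Z)), SZ))
  →5  S(add(S(add(add(Z, Z), add(S^4(Z), Z))), SZ))
  →6  S(S(add(add(add(Z, Z), add(S^4(Z), Z)), SZ)))
  →7  S(S(add(add(Z, add(S^4(Z), Z)), SZ)))
  →8  S(S(add(add(S^4(Z), Z), SZ)))
  →9  S(S(add(S(add(SSSZ, Z)), SZ)))
  →10  S(S(S(add(add(SSSZ, Z), SZ))))
  →11  S(S(S(add(S(add(SSZ, Z)), SZ))))
  →12  S(S(S(S(add(add(SSZ, Z), SZ)))))
  →13  S(S(S(S(add(S(add(SZ, Z)), SZ)))))
  →14  S(S(S(S(S(add(add(SZ, Z), SZ))))))
  →15  S(S(S(S(S(add(S(add(Z, Z)), SZ))))))
  →16  S(S(S(S(S(S(add(add(Z, Z), SZ)))))))
  →17  S(S(S(S(S(S(add(Z, SZ)))))))
  →18  S^7(Z)

Term B:
  start: add(SSSZ, add(mul(SSZ, SSZ), mul(SZ, Z)))
  →1  S(add(SSZ, add(mul(SSZ, SSZ), mul(SZ, Z))))
  →2  S(S(add(SZ, add(mul(SSZ, SSZ), mul(SZ, Z)))))
  →3  S(S(S(add(Z, add(mul(SSZ, SSZ), mul(SZ, Z))))))
  →4  S(S(S(add(mul(SSZ, SSZ), mul(SZ, Z)))))
  →5  S(S(S(add(add(SSZ, mul(SZ, SSZ)), mul(SZ, Z)))))
  →6  S(S(S(add(S(add(SZ, mul(SZ, SSZ))), mul(SZ, Z)))))
  →7  S(S(S(S(add(add(SZ, mul(SZ, SSZ)), mul(SZ, Z))))))
  →8  S(S(S(S(add(S(add(Z, mul(SZ, SSZ))), mul(SZ, Z))))))
  →9  S(S(S(S(S(add(add(Z, mul(SZ, SSZ)), mul(SZ, Z)))))))
  →10  S(S(S(S(S(add(mul(SZ, SSZ), mul(SZ, Z)))))))
  →11  S(S(S(S(S(add(add(SSZ, mul(Z, SSZ)), mul(SZ, Z)))))))
  →12  S(S(S(S(S(add(S(add(SZ, mul(Z, SSZ))), mul(SZ, Z)))))))
  →13  S(S(S(S(S(S(add(add(SZ, mul(Z, SSZ)), mul(SZ, Z))))))))
  →14  S(S(S(S(S(S(add(S(add(Z, mul(Z, SSZ))), mul(SZ, Z))))))))
  →15  S(S(S(S(S(S(S(add(add(Z, mul(Z, SSZ)), mul(SZ, Z)))))))))
  →16  S(S(S(S(S(S(S(add(mul(Z, SSZ), mul(SZ, Z)))))))))
  →17  S(S(S(S(S(S(S(add(Z, mul(SZ, Z)))))))))
  →18  S(S(S(S(S(S(S(mul(SZ, Z))))))))
  →19  S(S(S(S(S(S(S(add(Z, mul(Z, Z)))))))))
  →20  S(S(S(S(S(S(S(mul(Z, Z))))))))
  →21  S^7(Z)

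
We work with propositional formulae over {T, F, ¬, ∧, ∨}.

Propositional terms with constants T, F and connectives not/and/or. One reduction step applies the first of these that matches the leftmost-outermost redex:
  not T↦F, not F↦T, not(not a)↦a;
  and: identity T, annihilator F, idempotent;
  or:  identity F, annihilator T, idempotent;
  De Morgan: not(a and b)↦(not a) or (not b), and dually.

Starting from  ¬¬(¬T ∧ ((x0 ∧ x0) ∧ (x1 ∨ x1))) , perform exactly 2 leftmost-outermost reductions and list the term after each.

  start: ¬¬(¬T ∧ ((x0 ∧ x0) ∧ (x1 ∨ x1)))
  →1  ¬T ∧ ((x0 ∧ x0) ∧ (x1 ∨ x1))
  →2  F ∧ ((x0 ∧ x0) ∧ (x1 ∨ x1))

Answer: after 2 steps: F ∧ ((x0 ∧ x0) ∧ (x1 ∨ x1))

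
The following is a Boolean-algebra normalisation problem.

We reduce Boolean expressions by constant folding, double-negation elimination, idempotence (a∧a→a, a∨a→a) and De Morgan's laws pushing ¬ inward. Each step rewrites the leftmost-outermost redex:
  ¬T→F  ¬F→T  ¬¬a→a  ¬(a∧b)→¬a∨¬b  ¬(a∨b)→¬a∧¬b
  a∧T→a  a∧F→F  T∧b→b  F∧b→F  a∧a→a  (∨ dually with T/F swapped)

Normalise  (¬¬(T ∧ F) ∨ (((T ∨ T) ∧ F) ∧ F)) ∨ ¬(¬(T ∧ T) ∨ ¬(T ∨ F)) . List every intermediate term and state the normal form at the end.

Answer: normal form = T  (in 11 steps)

Derivation:
  start: (¬¬(T ∧ F) ∨ (((T ∨ T) ∧ F) ∧ F)) ∨ ¬(¬(T ∧ T) ∨ ¬(T ∨ F))
  →1  ((T ∧ F) ∨ (((T ∨ T) ∧ F) ∧ F)) ∨ ¬(¬(T ∧ T) ∨ ¬(T ∨ F))
  →2  (F ∨ (((T ∨ T) ∧ F) ∧ F)) ∨ ¬(¬(T ∧ T) ∨ ¬(T ∨ F))
  →3  (((T ∨ T) ∧ F) ∧ F) ∨ ¬(¬(T ∧ T) ∨ ¬(T ∨ F))
  →4  F ∨ ¬(¬(T ∧ T) ∨ ¬(T ∨ F))
  →5  ¬(¬(T ∧ T) ∨ ¬(T ∨ F))
  →6  ¬¬(T ∧ T) ∧ ¬¬(T ∨ F)
  →7  (T ∧ T) ∧ ¬¬(T ∨ F)
  →8  T ∧ ¬¬(T ∨ F)
  →9  ¬¬(T ∨ F)
  →10  T ∨ F
  →11  T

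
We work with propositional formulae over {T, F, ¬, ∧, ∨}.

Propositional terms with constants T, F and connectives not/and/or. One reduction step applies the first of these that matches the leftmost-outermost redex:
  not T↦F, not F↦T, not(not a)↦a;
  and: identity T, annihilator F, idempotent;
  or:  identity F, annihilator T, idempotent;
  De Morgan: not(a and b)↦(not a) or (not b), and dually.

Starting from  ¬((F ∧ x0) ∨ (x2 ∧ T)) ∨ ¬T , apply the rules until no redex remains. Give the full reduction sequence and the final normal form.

Answer: normal form = ¬x2  (in 10 steps)

Working:
  start: ¬((F ∧ x0) ∨ (x2 ∧ T)) ∨ ¬T
  [1] (¬(F ∧ x0) ∧ ¬(x2 ∧ T)) ∨ ¬T
  [2] ((¬F ∨ ¬x0) ∧ ¬(x2 ∧ T)) ∨ ¬T
  [3] ((T ∨ ¬x0) ∧ ¬(x2 ∧ T)) ∨ ¬T
  [4] (T ∧ ¬(x2 ∧ T)) ∨ ¬T
  [5] ¬(x2 ∧ T) ∨ ¬T
  [6] (¬x2 ∨ ¬T) ∨ ¬T
  [7] (¬x2 ∨ F) ∨ ¬T
  [8] ¬x2 ∨ ¬T
  [9] ¬x2 ∨ F
  [10] ¬x2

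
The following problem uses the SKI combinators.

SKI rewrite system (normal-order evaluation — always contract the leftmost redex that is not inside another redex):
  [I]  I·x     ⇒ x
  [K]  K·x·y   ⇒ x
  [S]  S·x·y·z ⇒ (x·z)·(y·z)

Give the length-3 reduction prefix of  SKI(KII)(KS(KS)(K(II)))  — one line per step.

  start: SKI(KII)(KS(KS)(K(II)))
  [1] K(KII)(I(KII))(KS(KS)(K(II)))
  [2] KII(KS(KS)(K(II)))
  [3] I(KS(KS)(K(II)))

Answer: after 3 steps: I(KS(KS)(K(II)))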